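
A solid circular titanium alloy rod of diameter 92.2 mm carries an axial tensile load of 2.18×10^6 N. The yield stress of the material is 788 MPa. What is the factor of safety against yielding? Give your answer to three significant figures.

A = πd²/4 = 6677 mm².
σ = F/A = 2180000/6677 = 326.5 MPa.
n = 788/326.5 = 2.413.

n = 2.41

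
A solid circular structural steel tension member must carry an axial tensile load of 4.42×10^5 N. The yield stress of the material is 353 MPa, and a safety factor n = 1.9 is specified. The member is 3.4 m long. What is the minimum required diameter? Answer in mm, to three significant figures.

Allowable stress σ_allow = 353/1.9 = 185.8 MPa.
Required area A = F/σ_allow = 442000/185.8 = 2379 mm².
A = πd²/4 → d = √(4A/π) = 55.04 mm.

d = 55.0 mm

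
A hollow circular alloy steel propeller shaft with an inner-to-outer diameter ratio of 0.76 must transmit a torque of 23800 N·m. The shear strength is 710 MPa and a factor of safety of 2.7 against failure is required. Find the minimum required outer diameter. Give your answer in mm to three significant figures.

τ_allow = 710/2.7 = 263.0 MPa.
For a hollow shaft τ = 16T/[πd_o³(1−k⁴)] with k = 0.76, so 1−k⁴ = 0.6664.
d_o³ = 16T/[π τ_allow (1−k⁴)] = 16×2.3800×10^7/(π×263.0×0.6664) = 691700 mm³.
d_o = 88.44 mm.

d_o = 88.4 mm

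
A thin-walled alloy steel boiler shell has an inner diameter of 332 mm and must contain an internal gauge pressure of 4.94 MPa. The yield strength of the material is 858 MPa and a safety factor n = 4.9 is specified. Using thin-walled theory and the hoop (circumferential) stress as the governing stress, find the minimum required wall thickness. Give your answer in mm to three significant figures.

σ_allow = 858/4.9 = 175.1 MPa.
Hoop stress σ_h = pD/(2t), so t = pD/(2σ_allow) = 4.94×332/(2×175.1) = 4.683 mm.

t = 4.68 mm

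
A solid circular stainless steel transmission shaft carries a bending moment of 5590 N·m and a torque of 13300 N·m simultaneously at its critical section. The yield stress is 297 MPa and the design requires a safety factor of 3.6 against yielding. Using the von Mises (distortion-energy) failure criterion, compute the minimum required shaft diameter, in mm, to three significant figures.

d = 116 mm

σ_allow = σ_y/n = 297/3.6 = 82.50 MPa.
For a solid shaft σ_b = 32M/(πd³) and τ = 16T/(πd³), so the von Mises stress is σ' = (16/πd³)·√(4M²+3T²).
√(4M²+3T²) = √(4×(5.590×10^6)² + 3×(1.330×10^7)²) = 2.561×10^7 N·mm.
d³ = 16×2.561×10^7/(π×82.50) = 1.581×10^6 mm³.
d = 116.5 mm.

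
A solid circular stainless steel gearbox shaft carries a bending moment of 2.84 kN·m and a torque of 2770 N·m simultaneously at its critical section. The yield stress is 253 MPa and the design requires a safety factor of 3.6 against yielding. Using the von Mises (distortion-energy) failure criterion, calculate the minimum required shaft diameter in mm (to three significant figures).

σ_allow = σ_y/n = 253/3.6 = 70.28 MPa.
For a solid shaft σ_b = 32M/(πd³) and τ = 16T/(πd³), so the von Mises stress is σ' = (16/πd³)·√(4M²+3T²).
√(4M²+3T²) = √(4×(2.840×10^6)² + 3×(2.770×10^6)²) = 7.435×10^6 N·mm.
d³ = 16×7.435×10^6/(π×70.28) = 538800 mm³.
d = 81.37 mm.

d = 81.4 mm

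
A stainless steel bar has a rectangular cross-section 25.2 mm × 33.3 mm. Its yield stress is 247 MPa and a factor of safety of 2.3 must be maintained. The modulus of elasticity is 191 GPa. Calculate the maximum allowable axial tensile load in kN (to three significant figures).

σ_allow = 247/2.3 = 107.4 MPa.
A = 25.2×33.3 = 839.2 mm².
F_allow = σ_allow × A = 107.4×839.2 = 90120 N.

F_allow = 90.1 kN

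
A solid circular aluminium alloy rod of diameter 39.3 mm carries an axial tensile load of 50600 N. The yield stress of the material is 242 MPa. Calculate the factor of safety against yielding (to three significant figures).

n = 5.80

A = πd²/4 = 1213 mm².
σ = F/A = 50600/1213 = 41.71 MPa.
n = 242/41.71 = 5.801.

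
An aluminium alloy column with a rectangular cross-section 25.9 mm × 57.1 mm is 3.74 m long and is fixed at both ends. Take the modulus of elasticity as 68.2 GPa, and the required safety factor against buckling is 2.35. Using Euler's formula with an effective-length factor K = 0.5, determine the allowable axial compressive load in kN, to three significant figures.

Buckling occurs about the weak axis: I_min = h·b³/12 = 57.1×25.9³/12 = 82670 mm⁴ (b = 25.9 mm is the smaller dimension).
Effective length L_e = KL = 0.5×3.74 m = 1870 mm.
Euler critical load P_cr = π²EI/L_e² = π²×68200×82670/1870² = 15910 N.
P_allow = P_cr/n = 15910/2.35 = 6772 N.

P_allow = 6.77 kN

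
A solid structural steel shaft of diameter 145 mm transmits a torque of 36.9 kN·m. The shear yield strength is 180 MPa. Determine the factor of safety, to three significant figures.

n = 2.92

τ = 16T/(πd³) = 16×3.6900×10^7/(π×145³) = 61.64 MPa.
n = τ_limit/τ = 180/61.64 = 2.920.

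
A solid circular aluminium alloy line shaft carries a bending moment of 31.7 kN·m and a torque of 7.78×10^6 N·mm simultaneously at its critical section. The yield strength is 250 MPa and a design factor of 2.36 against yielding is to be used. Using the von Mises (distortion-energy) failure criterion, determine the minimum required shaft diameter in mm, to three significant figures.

σ_allow = σ_y/n = 250/2.36 = 105.9 MPa.
For a solid shaft σ_b = 32M/(πd³) and τ = 16T/(πd³), so the von Mises stress is σ' = (16/πd³)·√(4M²+3T²).
√(4M²+3T²) = √(4×(3.170×10^7)² + 3×(7.780×10^6)²) = 6.482×10^7 N·mm.
d³ = 16×6.482×10^7/(π×105.9) = 3.116×10^6 mm³.
d = 146.1 mm.

d = 146 mm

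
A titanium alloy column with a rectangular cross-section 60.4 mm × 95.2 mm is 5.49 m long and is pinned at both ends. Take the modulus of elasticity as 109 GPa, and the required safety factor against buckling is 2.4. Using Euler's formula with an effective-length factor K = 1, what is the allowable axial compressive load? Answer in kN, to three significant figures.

Buckling occurs about the weak axis: I_min = h·b³/12 = 95.2×60.4³/12 = 1.748×10^6 mm⁴ (b = 60.4 mm is the smaller dimension).
Effective length L_e = KL = 1×5.49 m = 5490 mm.
Euler critical load P_cr = π²EI/L_e² = π²×109000×1.748×10^6/5490² = 62390 N.
P_allow = P_cr/n = 62390/2.4 = 26000 N.

P_allow = 26.0 kN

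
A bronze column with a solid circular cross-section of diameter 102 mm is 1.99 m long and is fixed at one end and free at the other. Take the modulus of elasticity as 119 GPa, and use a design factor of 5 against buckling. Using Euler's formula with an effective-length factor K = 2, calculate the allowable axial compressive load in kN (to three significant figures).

P_allow = 78.8 kN

I = πd⁴/64 = π×102⁴/64 = 5.313×10^6 mm⁴.
Effective length L_e = KL = 2×1.99 m = 3980 mm.
Euler critical load P_cr = π²EI/L_e² = π²×119000×5.313×10^6/3980² = 394000 N.
P_allow = P_cr/n = 394000/5 = 78790 N.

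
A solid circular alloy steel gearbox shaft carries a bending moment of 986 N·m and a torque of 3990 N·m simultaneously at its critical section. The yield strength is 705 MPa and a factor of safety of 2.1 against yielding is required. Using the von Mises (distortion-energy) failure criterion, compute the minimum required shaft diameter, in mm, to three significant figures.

σ_allow = σ_y/n = 705/2.1 = 335.7 MPa.
For a solid shaft σ_b = 32M/(πd³) and τ = 16T/(πd³), so the von Mises stress is σ' = (16/πd³)·√(4M²+3T²).
√(4M²+3T²) = √(4×(986000)² + 3×(3.990×10^6)²) = 7.187×10^6 N·mm.
d³ = 16×7.187×10^6/(π×335.7) = 109000 mm³.
d = 47.77 mm.

d = 47.8 mm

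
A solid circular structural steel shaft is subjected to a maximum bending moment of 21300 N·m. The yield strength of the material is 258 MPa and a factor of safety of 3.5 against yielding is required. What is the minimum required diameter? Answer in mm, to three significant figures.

σ_allow = 258/3.5 = 73.71 MPa.
For a solid circular section σ = 32M/(πd³), so d³ = 32M/(π σ_allow) = 32×2.1300×10^7/(π×73.71) = 2.943×10^6 mm³.
d = 143.3 mm.

d = 143 mm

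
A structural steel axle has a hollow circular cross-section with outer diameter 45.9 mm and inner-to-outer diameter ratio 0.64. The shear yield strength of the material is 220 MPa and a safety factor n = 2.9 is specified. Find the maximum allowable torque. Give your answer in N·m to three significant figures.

τ_allow = 220/2.9 = 75.86 MPa.
For a hollow shaft T_allow = τ_allow·πd_o³(1−k⁴)/16 with 1−k⁴ = 0.8322, so πd_o³(1−k⁴)/16 = 15800 mm³.
T_allow = 75.86×15800 = 1.199×10^6 N·mm = 1199 N·m.

T_allow = 1200 N·m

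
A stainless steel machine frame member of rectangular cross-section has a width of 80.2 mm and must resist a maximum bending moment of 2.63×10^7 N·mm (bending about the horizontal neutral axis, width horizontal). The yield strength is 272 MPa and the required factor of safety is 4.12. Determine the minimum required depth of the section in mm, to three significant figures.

h = 173 mm

σ_allow = 272/4.12 = 66.02 MPa.
For a rectangular section σ = 6M/(bh²), so h² = 6M/(b σ_allow) = 6×2.6300×10^7/(80.2×66.02) = 29800 mm².
h = 172.6 mm.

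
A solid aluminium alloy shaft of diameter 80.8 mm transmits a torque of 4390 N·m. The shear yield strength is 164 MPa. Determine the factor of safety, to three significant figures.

τ = 16T/(πd³) = 16×4390000/(π×80.8³) = 42.38 MPa.
n = τ_limit/τ = 164/42.38 = 3.869.

n = 3.87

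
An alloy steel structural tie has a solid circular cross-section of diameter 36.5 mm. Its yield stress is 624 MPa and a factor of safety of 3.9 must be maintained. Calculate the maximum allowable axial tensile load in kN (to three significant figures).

F_allow = 167 kN

σ_allow = 624/3.9 = 160.0 MPa.
A = πd²/4 = π×36.5²/4 = 1046 mm².
F_allow = σ_allow × A = 160.0×1046 = 167400 N.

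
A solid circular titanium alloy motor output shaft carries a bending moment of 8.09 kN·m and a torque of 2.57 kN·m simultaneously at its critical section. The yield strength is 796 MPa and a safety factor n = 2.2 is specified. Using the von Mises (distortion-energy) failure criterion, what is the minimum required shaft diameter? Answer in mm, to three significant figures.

d = 61.8 mm

σ_allow = σ_y/n = 796/2.2 = 361.8 MPa.
For a solid shaft σ_b = 32M/(πd³) and τ = 16T/(πd³), so the von Mises stress is σ' = (16/πd³)·√(4M²+3T²).
√(4M²+3T²) = √(4×(8.090×10^6)² + 3×(2.570×10^6)²) = 1.678×10^7 N·mm.
d³ = 16×1.678×10^7/(π×361.8) = 236200 mm³.
d = 61.82 mm.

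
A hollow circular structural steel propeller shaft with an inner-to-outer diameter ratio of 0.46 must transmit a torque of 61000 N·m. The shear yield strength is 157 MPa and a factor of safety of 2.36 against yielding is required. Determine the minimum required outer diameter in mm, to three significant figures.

τ_allow = 157/2.36 = 66.53 MPa.
For a hollow shaft τ = 16T/[πd_o³(1−k⁴)] with k = 0.46, so 1−k⁴ = 0.9552.
d_o³ = 16T/[π τ_allow (1−k⁴)] = 16×6.1000×10^7/(π×66.53×0.9552) = 4.889×10^6 mm³.
d_o = 169.7 mm.

d_o = 170 mm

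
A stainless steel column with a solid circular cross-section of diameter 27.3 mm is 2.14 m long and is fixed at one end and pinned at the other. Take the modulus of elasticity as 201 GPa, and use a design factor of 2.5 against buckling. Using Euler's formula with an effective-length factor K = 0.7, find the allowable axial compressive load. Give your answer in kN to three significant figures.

I = πd⁴/64 = π×27.3⁴/64 = 27270 mm⁴.
Effective length L_e = KL = 0.7×2.14 m = 1498 mm.
Euler critical load P_cr = π²EI/L_e² = π²×201000×27270/1498² = 24100 N.
P_allow = P_cr/n = 24100/2.5 = 9642 N.

P_allow = 9.64 kN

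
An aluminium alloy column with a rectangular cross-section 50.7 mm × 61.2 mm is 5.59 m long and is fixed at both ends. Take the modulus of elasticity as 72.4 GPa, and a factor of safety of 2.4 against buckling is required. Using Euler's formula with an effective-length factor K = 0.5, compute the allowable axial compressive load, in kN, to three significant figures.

Buckling occurs about the weak axis: I_min = h·b³/12 = 61.2×50.7³/12 = 664700 mm⁴ (b = 50.7 mm is the smaller dimension).
Effective length L_e = KL = 0.5×5.59 m = 2795 mm.
Euler critical load P_cr = π²EI/L_e² = π²×72400×664700/2795² = 60800 N.
P_allow = P_cr/n = 60800/2.4 = 25330 N.

P_allow = 25.3 kN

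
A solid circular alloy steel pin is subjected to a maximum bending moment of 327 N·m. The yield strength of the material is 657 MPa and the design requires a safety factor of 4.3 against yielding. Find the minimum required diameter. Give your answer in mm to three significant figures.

σ_allow = 657/4.3 = 152.8 MPa.
For a solid circular section σ = 32M/(πd³), so d³ = 32M/(π σ_allow) = 32×327000/(π×152.8) = 21800 mm³.
d = 27.94 mm.

d = 27.9 mm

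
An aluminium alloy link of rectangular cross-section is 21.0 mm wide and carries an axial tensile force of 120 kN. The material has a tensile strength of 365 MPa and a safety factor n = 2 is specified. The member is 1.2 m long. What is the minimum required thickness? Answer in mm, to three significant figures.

t = 31.3 mm

σ_allow = 365/2 = 182.5 MPa.
Required area A = F/σ_allow = 120000/182.5 = 657.5 mm².
t = A/w = 657.5/21.0 = 31.31 mm.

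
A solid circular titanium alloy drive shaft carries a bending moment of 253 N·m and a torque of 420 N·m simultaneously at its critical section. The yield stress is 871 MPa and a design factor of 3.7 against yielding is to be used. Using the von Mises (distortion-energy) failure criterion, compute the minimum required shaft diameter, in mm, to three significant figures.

d = 26.8 mm

σ_allow = σ_y/n = 871/3.7 = 235.4 MPa.
For a solid shaft σ_b = 32M/(πd³) and τ = 16T/(πd³), so the von Mises stress is σ' = (16/πd³)·√(4M²+3T²).
√(4M²+3T²) = √(4×(253000)² + 3×(420000)²) = 886100 N·mm.
d³ = 16×886100/(π×235.4) = 19170 mm³.
d = 26.76 mm.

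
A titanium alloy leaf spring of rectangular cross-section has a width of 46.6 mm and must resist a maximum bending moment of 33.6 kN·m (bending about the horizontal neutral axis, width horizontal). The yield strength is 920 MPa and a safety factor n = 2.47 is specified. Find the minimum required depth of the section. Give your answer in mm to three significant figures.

σ_allow = 920/2.47 = 372.5 MPa.
For a rectangular section σ = 6M/(bh²), so h² = 6M/(b σ_allow) = 6×3.3600×10^7/(46.6×372.5) = 11610 mm².
h = 107.8 mm.

h = 108 mm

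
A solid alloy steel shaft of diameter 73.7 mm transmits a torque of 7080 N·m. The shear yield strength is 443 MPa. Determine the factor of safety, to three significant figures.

τ = 16T/(πd³) = 16×7080000/(π×73.7³) = 90.07 MPa.
n = τ_limit/τ = 443/90.07 = 4.918.

n = 4.92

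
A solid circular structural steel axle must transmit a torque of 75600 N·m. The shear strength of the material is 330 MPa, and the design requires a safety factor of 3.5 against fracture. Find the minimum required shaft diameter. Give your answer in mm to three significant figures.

Allowable shear stress τ_allow = 330/3.5 = 94.29 MPa.
For a solid shaft τ = 16T/(πd³), so d³ = 16T/(π τ_allow) = 16×7.5600×10^7/(π×94.29) = 4.084×10^6 mm³.
d = (4.084×10^6)^(1/3) = 159.8 mm.

d = 160 mm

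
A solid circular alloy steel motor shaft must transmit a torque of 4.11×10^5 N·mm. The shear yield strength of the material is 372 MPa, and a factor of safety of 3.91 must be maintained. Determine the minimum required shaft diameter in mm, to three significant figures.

Allowable shear stress τ_allow = 372/3.91 = 95.14 MPa.
For a solid shaft τ = 16T/(πd³), so d³ = 16T/(π τ_allow) = 16×411000/(π×95.14) = 22000 mm³.
d = (22000)^(1/3) = 28.02 mm.

d = 28.0 mm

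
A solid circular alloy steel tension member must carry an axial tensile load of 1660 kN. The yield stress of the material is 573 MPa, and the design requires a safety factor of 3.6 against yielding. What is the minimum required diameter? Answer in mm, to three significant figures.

Allowable stress σ_allow = 573/3.6 = 159.2 MPa.
Required area A = F/σ_allow = 1660000/159.2 = 10430 mm².
A = πd²/4 → d = √(4A/π) = 115.2 mm.

d = 115 mm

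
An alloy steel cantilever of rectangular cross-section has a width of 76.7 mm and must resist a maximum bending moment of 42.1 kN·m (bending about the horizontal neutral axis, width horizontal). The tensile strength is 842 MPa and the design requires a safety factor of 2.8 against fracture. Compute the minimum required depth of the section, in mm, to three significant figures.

h = 105 mm

σ_allow = 842/2.8 = 300.7 MPa.
For a rectangular section σ = 6M/(bh²), so h² = 6M/(b σ_allow) = 6×4.2100×10^7/(76.7×300.7) = 10950 mm².
h = 104.7 mm.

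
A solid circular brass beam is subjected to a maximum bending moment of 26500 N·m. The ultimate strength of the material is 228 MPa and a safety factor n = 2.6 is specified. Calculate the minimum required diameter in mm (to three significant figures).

σ_allow = 228/2.6 = 87.69 MPa.
For a solid circular section σ = 32M/(πd³), so d³ = 32M/(π σ_allow) = 32×2.6500×10^7/(π×87.69) = 3.078×10^6 mm³.
d = 145.5 mm.

d = 145 mm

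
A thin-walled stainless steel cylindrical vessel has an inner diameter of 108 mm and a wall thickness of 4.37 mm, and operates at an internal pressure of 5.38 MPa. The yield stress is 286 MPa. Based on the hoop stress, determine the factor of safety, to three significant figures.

n = 4.30

σ_h = pD/(2t) = 5.38×108/(2×4.37) = 66.48 MPa.
n = 286/66.48 = 4.302.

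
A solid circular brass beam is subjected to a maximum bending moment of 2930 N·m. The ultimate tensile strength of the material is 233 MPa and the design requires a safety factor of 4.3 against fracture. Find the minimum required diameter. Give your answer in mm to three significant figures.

d = 82.0 mm

σ_allow = 233/4.3 = 54.19 MPa.
For a solid circular section σ = 32M/(πd³), so d³ = 32M/(π σ_allow) = 32×2930000/(π×54.19) = 550800 mm³.
d = 81.97 mm.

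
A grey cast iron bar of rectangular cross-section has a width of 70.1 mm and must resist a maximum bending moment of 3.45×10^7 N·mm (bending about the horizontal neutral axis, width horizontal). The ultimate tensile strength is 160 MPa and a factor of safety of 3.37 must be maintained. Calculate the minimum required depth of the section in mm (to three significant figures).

h = 249 mm

σ_allow = 160/3.37 = 47.48 MPa.
For a rectangular section σ = 6M/(bh²), so h² = 6M/(b σ_allow) = 6×3.4500×10^7/(70.1×47.48) = 62200 mm².
h = 249.4 mm.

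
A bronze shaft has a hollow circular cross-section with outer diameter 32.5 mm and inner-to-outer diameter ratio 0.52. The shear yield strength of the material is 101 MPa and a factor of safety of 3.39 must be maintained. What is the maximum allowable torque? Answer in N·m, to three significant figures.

τ_allow = 101/3.39 = 29.79 MPa.
For a hollow shaft T_allow = τ_allow·πd_o³(1−k⁴)/16 with 1−k⁴ = 0.9269, so πd_o³(1−k⁴)/16 = 6247 mm³.
T_allow = 29.79×6247 = 186100 N·mm = 186.1 N·m.

T_allow = 186 N·m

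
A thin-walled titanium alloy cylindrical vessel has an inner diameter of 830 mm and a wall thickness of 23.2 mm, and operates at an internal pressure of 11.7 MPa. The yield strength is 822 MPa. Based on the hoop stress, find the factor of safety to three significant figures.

σ_h = pD/(2t) = 11.7×830/(2×23.2) = 209.3 MPa.
n = 822/209.3 = 3.928.

n = 3.93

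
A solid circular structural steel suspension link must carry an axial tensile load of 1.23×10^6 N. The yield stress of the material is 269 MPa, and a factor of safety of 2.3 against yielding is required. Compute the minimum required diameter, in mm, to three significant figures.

d = 116 mm

Allowable stress σ_allow = 269/2.3 = 117.0 MPa.
Required area A = F/σ_allow = 1230000/117.0 = 10520 mm².
A = πd²/4 → d = √(4A/π) = 115.7 mm.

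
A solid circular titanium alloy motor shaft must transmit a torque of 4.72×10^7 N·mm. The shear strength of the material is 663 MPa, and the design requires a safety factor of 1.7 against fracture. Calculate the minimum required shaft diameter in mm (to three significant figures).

d = 85.1 mm

Allowable shear stress τ_allow = 663/1.7 = 390.0 MPa.
For a solid shaft τ = 16T/(πd³), so d³ = 16T/(π τ_allow) = 16×4.7200×10^7/(π×390.0) = 616400 mm³.
d = (616400)^(1/3) = 85.10 mm.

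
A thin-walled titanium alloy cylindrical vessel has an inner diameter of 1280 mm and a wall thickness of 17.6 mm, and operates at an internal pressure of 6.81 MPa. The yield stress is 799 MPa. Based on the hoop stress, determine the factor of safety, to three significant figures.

n = 3.23

σ_h = pD/(2t) = 6.81×1280/(2×17.6) = 247.6 MPa.
n = 799/247.6 = 3.227.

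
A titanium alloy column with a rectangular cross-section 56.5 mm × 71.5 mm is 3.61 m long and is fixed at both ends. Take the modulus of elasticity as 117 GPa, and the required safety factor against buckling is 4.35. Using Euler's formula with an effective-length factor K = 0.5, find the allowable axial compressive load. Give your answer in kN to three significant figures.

P_allow = 87.6 kN

Buckling occurs about the weak axis: I_min = h·b³/12 = 71.5×56.5³/12 = 1.075×10^6 mm⁴ (b = 56.5 mm is the smaller dimension).
Effective length L_e = KL = 0.5×3.61 m = 1805 mm.
Euler critical load P_cr = π²EI/L_e² = π²×117000×1.075×10^6/1805² = 380900 N.
P_allow = P_cr/n = 380900/4.35 = 87560 N.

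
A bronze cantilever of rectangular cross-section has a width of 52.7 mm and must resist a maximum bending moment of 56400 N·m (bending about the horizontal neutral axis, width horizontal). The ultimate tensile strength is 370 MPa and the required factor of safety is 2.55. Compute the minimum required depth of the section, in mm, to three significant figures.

σ_allow = 370/2.55 = 145.1 MPa.
For a rectangular section σ = 6M/(bh²), so h² = 6M/(b σ_allow) = 6×5.6400×10^7/(52.7×145.1) = 44250 mm².
h = 210.4 mm.

h = 210 mm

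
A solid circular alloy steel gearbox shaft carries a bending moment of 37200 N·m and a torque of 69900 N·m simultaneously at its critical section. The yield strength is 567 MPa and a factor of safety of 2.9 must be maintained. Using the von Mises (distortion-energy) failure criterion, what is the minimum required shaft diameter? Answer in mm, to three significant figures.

d = 155 mm

σ_allow = σ_y/n = 567/2.9 = 195.5 MPa.
For a solid shaft σ_b = 32M/(πd³) and τ = 16T/(πd³), so the von Mises stress is σ' = (16/πd³)·√(4M²+3T²).
√(4M²+3T²) = √(4×(3.720×10^7)² + 3×(6.990×10^7)²) = 1.421×10^8 N·mm.
d³ = 16×1.421×10^8/(π×195.5) = 3.702×10^6 mm³.
d = 154.7 mm.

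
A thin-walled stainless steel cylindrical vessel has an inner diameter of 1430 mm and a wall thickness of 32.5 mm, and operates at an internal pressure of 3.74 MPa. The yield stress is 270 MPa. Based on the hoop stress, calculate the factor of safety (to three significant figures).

σ_h = pD/(2t) = 3.74×1430/(2×32.5) = 82.28 MPa.
n = 270/82.28 = 3.281.

n = 3.28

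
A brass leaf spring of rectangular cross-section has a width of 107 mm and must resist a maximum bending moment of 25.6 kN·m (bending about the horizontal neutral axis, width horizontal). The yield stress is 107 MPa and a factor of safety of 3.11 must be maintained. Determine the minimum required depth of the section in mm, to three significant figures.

σ_allow = 107/3.11 = 34.41 MPa.
For a rectangular section σ = 6M/(bh²), so h² = 6M/(b σ_allow) = 6×2.5600×10^7/(107×34.41) = 41720 mm².
h = 204.3 mm.

h = 204 mm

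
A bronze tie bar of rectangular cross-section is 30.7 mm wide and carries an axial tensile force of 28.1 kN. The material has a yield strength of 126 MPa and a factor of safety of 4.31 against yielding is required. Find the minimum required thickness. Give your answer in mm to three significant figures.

σ_allow = 126/4.31 = 29.23 MPa.
Required area A = F/σ_allow = 28100/29.23 = 961.2 mm².
t = A/w = 961.2/30.7 = 31.31 mm.

t = 31.3 mm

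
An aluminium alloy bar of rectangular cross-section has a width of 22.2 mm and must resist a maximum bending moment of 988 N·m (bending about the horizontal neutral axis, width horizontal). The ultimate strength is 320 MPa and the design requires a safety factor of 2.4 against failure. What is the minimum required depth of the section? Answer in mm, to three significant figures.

h = 44.8 mm

σ_allow = 320/2.4 = 133.3 MPa.
For a rectangular section σ = 6M/(bh²), so h² = 6M/(b σ_allow) = 6×988000/(22.2×133.3) = 2003 mm².
h = 44.75 mm.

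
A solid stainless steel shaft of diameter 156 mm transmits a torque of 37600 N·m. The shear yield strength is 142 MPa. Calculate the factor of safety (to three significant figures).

τ = 16T/(πd³) = 16×3.7600×10^7/(π×156³) = 50.44 MPa.
n = τ_limit/τ = 142/50.44 = 2.815.

n = 2.82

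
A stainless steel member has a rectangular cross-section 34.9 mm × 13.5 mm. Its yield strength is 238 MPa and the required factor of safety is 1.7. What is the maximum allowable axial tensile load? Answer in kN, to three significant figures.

F_allow = 66.0 kN

σ_allow = 238/1.7 = 140.0 MPa.
A = 34.9×13.5 = 471.1 mm².
F_allow = σ_allow × A = 140.0×471.1 = 65960 N.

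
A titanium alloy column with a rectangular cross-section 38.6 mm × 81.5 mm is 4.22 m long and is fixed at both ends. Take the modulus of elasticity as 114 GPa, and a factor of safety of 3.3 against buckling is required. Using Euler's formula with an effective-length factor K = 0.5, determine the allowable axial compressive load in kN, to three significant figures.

Buckling occurs about the weak axis: I_min = h·b³/12 = 81.5×38.6³/12 = 390600 mm⁴ (b = 38.6 mm is the smaller dimension).
Effective length L_e = KL = 0.5×4.22 m = 2110 mm.
Euler critical load P_cr = π²EI/L_e² = π²×114000×390600/2110² = 98710 N.
P_allow = P_cr/n = 98710/3.3 = 29910 N.

P_allow = 29.9 kN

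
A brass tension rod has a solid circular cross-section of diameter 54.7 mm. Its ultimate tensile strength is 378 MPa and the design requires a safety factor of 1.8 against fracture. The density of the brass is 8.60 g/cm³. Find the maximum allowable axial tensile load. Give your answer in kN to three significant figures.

F_allow = 493 kN

σ_allow = 378/1.8 = 210.0 MPa.
A = πd²/4 = π×54.7²/4 = 2350 mm².
F_allow = σ_allow × A = 210.0×2350 = 493500 N.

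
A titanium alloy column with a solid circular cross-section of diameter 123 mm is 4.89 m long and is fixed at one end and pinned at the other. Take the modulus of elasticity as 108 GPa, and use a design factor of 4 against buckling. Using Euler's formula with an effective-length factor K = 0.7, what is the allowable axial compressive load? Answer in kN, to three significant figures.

I = πd⁴/64 = π×123⁴/64 = 1.124×10^7 mm⁴.
Effective length L_e = KL = 0.7×4.89 m = 3423 mm.
Euler critical load P_cr = π²EI/L_e² = π²×108000×1.124×10^7/3423² = 1.022×10^6 N.
P_allow = P_cr/n = 1.022×10^6/4 = 255500 N.

P_allow = 256 kN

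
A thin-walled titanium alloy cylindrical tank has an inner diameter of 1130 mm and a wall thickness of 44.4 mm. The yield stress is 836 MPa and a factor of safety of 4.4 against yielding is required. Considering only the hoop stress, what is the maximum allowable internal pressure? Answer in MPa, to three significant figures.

p_allow = 14.9 MPa

σ_allow = 836/4.4 = 190.0 MPa.
σ_h = pD/(2t) → p_allow = 2σ_allow t/D = 2×190.0×44.4/1130 = 14.93 MPa.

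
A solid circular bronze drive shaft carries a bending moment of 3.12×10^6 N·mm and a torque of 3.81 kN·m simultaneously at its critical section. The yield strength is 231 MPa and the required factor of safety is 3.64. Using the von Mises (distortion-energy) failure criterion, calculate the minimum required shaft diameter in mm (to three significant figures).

d = 90.0 mm

σ_allow = σ_y/n = 231/3.64 = 63.46 MPa.
For a solid shaft σ_b = 32M/(πd³) and τ = 16T/(πd³), so the von Mises stress is σ' = (16/πd³)·√(4M²+3T²).
√(4M²+3T²) = √(4×(3.120×10^6)² + 3×(3.810×10^6)²) = 9.082×10^6 N·mm.
d³ = 16×9.082×10^6/(π×63.46) = 728900 mm³.
d = 89.99 mm.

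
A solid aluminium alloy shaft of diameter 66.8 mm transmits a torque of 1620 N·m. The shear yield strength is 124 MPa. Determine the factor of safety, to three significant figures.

τ = 16T/(πd³) = 16×1620000/(π×66.8³) = 27.68 MPa.
n = τ_limit/τ = 124/27.68 = 4.480.

n = 4.48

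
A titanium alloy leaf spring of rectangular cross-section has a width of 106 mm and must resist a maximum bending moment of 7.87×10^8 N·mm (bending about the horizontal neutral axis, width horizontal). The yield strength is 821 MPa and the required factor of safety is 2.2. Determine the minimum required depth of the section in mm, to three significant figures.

h = 346 mm

σ_allow = 821/2.2 = 373.2 MPa.
For a rectangular section σ = 6M/(bh²), so h² = 6M/(b σ_allow) = 6×7.8700×10^8/(106×373.2) = 119400 mm².
h = 345.5 mm.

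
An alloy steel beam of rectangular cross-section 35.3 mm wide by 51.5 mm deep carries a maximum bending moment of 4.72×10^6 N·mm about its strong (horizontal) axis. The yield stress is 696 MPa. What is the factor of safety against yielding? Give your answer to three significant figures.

n = 2.30

Section modulus S = bh²/6 = 35.3×51.5²/6 = 15600 mm³.
σ = M/S = 4720000/15600 = 302.5 MPa.
n = 696/302.5 = 2.301.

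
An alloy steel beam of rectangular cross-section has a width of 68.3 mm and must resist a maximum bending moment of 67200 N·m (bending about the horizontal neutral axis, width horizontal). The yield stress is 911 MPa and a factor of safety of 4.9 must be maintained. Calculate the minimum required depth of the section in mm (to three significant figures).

σ_allow = 911/4.9 = 185.9 MPa.
For a rectangular section σ = 6M/(bh²), so h² = 6M/(b σ_allow) = 6×6.7200×10^7/(68.3×185.9) = 31750 mm².
h = 178.2 mm.

h = 178 mm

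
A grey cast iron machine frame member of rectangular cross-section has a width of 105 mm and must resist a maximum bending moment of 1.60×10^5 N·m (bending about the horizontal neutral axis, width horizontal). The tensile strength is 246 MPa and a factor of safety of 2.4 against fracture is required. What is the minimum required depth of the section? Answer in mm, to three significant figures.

h = 299 mm

σ_allow = 246/2.4 = 102.5 MPa.
For a rectangular section σ = 6M/(bh²), so h² = 6M/(b σ_allow) = 6×1.6000×10^8/(105×102.5) = 89200 mm².
h = 298.7 mm.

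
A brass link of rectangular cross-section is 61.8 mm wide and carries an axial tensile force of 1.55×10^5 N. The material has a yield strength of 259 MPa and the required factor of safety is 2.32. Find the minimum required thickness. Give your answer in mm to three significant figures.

σ_allow = 259/2.32 = 111.6 MPa.
Required area A = F/σ_allow = 155000/111.6 = 1388 mm².
t = A/w = 1388/61.8 = 22.47 mm.

t = 22.5 mm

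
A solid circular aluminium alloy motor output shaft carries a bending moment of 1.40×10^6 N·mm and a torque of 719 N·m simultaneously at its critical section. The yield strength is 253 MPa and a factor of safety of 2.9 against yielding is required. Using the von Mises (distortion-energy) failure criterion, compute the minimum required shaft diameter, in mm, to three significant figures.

σ_allow = σ_y/n = 253/2.9 = 87.24 MPa.
For a solid shaft σ_b = 32M/(πd³) and τ = 16T/(πd³), so the von Mises stress is σ' = (16/πd³)·√(4M²+3T²).
√(4M²+3T²) = √(4×(1.400×10^6)² + 3×(719000)²) = 3.064×10^6 N·mm.
d³ = 16×3.064×10^6/(π×87.24) = 178900 mm³.
d = 56.35 mm.

d = 56.3 mm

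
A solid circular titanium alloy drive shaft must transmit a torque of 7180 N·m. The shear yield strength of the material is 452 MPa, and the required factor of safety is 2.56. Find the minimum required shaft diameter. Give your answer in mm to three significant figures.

d = 59.2 mm

Allowable shear stress τ_allow = 452/2.56 = 176.6 MPa.
For a solid shaft τ = 16T/(πd³), so d³ = 16T/(π τ_allow) = 16×7180000/(π×176.6) = 207100 mm³.
d = (207100)^(1/3) = 59.17 mm.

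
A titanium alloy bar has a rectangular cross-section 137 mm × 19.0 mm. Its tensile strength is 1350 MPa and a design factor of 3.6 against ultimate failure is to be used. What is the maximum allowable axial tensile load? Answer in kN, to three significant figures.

σ_allow = 1350/3.6 = 375.0 MPa.
A = 137×19.0 = 2603 mm².
F_allow = σ_allow × A = 375.0×2603 = 976100 N.

F_allow = 976 kN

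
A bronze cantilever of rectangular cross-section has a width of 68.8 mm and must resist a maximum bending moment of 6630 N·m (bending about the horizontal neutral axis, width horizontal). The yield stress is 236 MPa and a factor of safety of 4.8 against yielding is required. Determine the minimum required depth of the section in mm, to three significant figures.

σ_allow = 236/4.8 = 49.17 MPa.
For a rectangular section σ = 6M/(bh²), so h² = 6M/(b σ_allow) = 6×6630000/(68.8×49.17) = 11760 mm².
h = 108.4 mm.

h = 108 mm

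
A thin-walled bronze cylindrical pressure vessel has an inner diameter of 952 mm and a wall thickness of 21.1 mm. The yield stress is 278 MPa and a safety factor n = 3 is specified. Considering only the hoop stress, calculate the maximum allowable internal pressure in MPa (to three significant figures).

p_allow = 4.11 MPa

σ_allow = 278/3 = 92.67 MPa.
σ_h = pD/(2t) → p_allow = 2σ_allow t/D = 2×92.67×21.1/952 = 4.108 MPa.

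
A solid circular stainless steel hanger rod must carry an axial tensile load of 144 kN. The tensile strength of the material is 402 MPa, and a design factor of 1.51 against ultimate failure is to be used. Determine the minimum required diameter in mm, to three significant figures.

Allowable stress σ_allow = 402/1.51 = 266.2 MPa.
Required area A = F/σ_allow = 144000/266.2 = 540.9 mm².
A = πd²/4 → d = √(4A/π) = 26.24 mm.

d = 26.2 mm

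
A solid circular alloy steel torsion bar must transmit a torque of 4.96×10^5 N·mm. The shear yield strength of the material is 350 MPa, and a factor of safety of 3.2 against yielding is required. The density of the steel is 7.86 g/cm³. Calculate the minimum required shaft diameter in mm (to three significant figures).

Allowable shear stress τ_allow = 350/3.2 = 109.4 MPa.
For a solid shaft τ = 16T/(πd³), so d³ = 16T/(π τ_allow) = 16×496000/(π×109.4) = 23100 mm³.
d = (23100)^(1/3) = 28.48 mm.

d = 28.5 mm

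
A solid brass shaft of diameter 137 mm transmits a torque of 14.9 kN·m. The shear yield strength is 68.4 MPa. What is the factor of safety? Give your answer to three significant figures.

n = 2.32

τ = 16T/(πd³) = 16×1.4900×10^7/(π×137³) = 29.51 MPa.
n = τ_limit/τ = 68.4/29.51 = 2.318.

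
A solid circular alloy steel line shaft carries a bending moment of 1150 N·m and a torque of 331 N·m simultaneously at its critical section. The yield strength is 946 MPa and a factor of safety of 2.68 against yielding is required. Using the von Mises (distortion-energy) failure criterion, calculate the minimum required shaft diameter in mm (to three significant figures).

σ_allow = σ_y/n = 946/2.68 = 353.0 MPa.
For a solid shaft σ_b = 32M/(πd³) and τ = 16T/(πd³), so the von Mises stress is σ' = (16/πd³)·√(4M²+3T²).
√(4M²+3T²) = √(4×(1.150×10^6)² + 3×(331000)²) = 2.370×10^6 N·mm.
d³ = 16×2.370×10^6/(π×353.0) = 34200 mm³.
d = 32.46 mm.

d = 32.5 mm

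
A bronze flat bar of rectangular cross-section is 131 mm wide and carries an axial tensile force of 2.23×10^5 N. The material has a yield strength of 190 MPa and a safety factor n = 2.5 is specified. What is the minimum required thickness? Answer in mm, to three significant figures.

σ_allow = 190/2.5 = 76.00 MPa.
Required area A = F/σ_allow = 223000/76.00 = 2934 mm².
t = A/w = 2934/131 = 22.40 mm.

t = 22.4 mm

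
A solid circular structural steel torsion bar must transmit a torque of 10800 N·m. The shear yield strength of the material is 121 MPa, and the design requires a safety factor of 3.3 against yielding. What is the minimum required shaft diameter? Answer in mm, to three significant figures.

Allowable shear stress τ_allow = 121/3.3 = 36.67 MPa.
For a solid shaft τ = 16T/(πd³), so d³ = 16T/(π τ_allow) = 16×1.0800×10^7/(π×36.67) = 1.500×10^6 mm³.
d = (1.500×10^6)^(1/3) = 114.5 mm.

d = 114 mm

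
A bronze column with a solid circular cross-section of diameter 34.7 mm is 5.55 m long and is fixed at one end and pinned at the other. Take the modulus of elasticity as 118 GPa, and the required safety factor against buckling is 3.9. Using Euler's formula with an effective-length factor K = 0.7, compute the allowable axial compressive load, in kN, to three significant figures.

I = πd⁴/64 = π×34.7⁴/64 = 71170 mm⁴.
Effective length L_e = KL = 0.7×5.55 m = 3885 mm.
Euler critical load P_cr = π²EI/L_e² = π²×118000×71170/3885² = 5491 N.
P_allow = P_cr/n = 5491/3.9 = 1408 N.

P_allow = 1.41 kN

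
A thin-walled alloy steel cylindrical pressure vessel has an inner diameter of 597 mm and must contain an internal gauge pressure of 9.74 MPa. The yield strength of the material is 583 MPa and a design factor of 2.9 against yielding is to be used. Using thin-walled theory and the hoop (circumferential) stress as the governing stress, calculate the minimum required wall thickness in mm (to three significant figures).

σ_allow = 583/2.9 = 201.0 MPa.
Hoop stress σ_h = pD/(2t), so t = pD/(2σ_allow) = 9.74×597/(2×201.0) = 14.46 mm.

t = 14.5 mm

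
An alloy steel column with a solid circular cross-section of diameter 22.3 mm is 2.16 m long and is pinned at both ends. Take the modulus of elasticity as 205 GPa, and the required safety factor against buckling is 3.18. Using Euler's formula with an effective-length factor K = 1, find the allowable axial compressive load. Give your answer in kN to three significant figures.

I = πd⁴/64 = π×22.3⁴/64 = 12140 mm⁴.
Effective length L_e = KL = 1×2.16 m = 2160 mm.
Euler critical load P_cr = π²EI/L_e² = π²×205000×12140/2160² = 5264 N.
P_allow = P_cr/n = 5264/3.18 = 1655 N.

P_allow = 1.66 kN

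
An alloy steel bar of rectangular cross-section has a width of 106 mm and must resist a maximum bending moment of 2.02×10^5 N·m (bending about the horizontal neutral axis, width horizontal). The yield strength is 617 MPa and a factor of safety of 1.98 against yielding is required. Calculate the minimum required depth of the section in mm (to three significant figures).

h = 192 mm

σ_allow = 617/1.98 = 311.6 MPa.
For a rectangular section σ = 6M/(bh²), so h² = 6M/(b σ_allow) = 6×2.0200×10^8/(106×311.6) = 36690 mm².
h = 191.6 mm.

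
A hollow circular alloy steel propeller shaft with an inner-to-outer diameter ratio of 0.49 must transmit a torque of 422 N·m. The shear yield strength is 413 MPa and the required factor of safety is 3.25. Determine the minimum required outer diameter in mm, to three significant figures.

d_o = 26.2 mm

τ_allow = 413/3.25 = 127.1 MPa.
For a hollow shaft τ = 16T/[πd_o³(1−k⁴)] with k = 0.49, so 1−k⁴ = 0.9424.
d_o³ = 16T/[π τ_allow (1−k⁴)] = 16×422000/(π×127.1×0.9424) = 17950 mm³.
d_o = 26.18 mm.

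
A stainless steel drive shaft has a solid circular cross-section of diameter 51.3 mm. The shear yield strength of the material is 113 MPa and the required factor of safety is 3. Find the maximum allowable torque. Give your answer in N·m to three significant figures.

T_allow = 998 N·m

τ_allow = 113/3 = 37.67 MPa.
For a solid shaft T_allow = τ_allow·πd³/16; πd³/16 = π×51.3³/16 = 26510 mm³.
T_allow = 37.67×26510 = 998500 N·mm = 998.5 N·m.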